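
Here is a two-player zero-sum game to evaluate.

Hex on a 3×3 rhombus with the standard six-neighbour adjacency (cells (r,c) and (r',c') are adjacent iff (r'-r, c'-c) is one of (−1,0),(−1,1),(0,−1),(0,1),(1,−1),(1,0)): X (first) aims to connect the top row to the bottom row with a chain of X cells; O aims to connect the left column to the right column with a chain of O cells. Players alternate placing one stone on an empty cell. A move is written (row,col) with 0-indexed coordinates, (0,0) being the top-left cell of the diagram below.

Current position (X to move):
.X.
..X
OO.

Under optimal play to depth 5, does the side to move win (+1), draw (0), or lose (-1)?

value(.X./..X/OO., X) = +1

ply 1, X at .X./..X/OO. | (0,0)=-1→XX./..X/OO.; (0,2)=-1→.XX/..X/OO.; (1,0)=-1→.X./X.X/OO.; (1,1)=-1→.X./.XX/OO.; (2,2)=+1→.X./..X/OOX*
ply 2, O at .X./..X/OOX | (0,0)=-1→OX./..X/OOX*; (0,2)=-1→.XO/..X/OOX; (1,0)=-1→.X./O.X/OOX; (1,1)=-1→.X./.OX/OOX
ply 3, X at OX./..X/OOX | (0,2)=+1→OXX/..X/OOX*; (1,0)=+1→OX./X.X/OOX; (1,1)=+1→OX./.XX/OOX
ply 4: OXX/..X/OOX is terminal -1 (O); from .X./..X/OO. depth 5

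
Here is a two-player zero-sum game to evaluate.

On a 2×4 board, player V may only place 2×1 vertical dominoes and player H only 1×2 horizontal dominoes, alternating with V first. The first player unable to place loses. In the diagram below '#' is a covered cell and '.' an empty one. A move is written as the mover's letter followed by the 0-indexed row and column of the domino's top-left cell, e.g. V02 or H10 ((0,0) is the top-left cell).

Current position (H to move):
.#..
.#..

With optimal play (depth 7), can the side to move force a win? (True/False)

H winning at [.#../.#..]: True

p1 H@[.#../.#..]: H02[.###/.#..]+1* H12[.#../.###]+1
p2 V@[.###/.#..]: V00[####/##..]-1*
p3 H@[####/##..]: H12[####/####]+1*
p4 V@[####/####] terminal -1; root [.#../.#..] d7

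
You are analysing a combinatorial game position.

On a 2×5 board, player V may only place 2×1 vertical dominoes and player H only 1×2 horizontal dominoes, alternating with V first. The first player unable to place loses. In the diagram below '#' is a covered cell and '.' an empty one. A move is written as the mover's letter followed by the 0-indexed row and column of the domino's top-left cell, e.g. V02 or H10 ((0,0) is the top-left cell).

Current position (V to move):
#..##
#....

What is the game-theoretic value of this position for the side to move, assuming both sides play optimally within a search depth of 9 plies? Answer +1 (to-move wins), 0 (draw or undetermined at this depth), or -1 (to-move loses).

[#..##/#....] V move#1: V01:-1/##.##/##..., V02:+1/#.###/#.#..*
[#.###/#.#..] H move#2: H13:-1/#.###/#.###*
[#.###/#.###] V move#3: V01:+1/#####/#####*
[#####/#####] end (terminal -1, H#4); searched #..##/#.... to 9

value(#..##/#...., V) = +1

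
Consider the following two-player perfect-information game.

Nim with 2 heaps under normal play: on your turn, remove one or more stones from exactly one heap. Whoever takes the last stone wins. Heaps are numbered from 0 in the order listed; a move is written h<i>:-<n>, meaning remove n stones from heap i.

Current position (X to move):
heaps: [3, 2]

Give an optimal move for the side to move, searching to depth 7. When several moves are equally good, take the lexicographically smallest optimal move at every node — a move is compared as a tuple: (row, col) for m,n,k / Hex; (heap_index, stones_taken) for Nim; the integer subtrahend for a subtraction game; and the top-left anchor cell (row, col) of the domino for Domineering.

ply 1, X at (3,2) | h0:-1=+1→(2,2)*; h0:-2=-1→(1,2); h0:-3=-1→(0,2); h1:-1=-1→(3,1); h1:-2=-1→(3,0)
ply 2, O at (2,2) | h0:-1=-1→(1,2)*; h0:-2=-1→(0,2); h1:-1=-1→(2,1); h1:-2=-1→(2,0)
ply 3, X at (1,2) | h0:-1=-1→(0,2); h1:-1=+1→(1,1)*; h1:-2=-1→(1,0)
ply 4, O at (1,1) | h0:-1=-1→(0,1)*; h1:-1=-1→(1,0)
ply 5, X at (0,1) | h1:-1=+1→(0,0)*
ply 6: (0,0) is terminal -1 (O); from (3,2) depth 7

X's best at [(3,2)]: h0:-1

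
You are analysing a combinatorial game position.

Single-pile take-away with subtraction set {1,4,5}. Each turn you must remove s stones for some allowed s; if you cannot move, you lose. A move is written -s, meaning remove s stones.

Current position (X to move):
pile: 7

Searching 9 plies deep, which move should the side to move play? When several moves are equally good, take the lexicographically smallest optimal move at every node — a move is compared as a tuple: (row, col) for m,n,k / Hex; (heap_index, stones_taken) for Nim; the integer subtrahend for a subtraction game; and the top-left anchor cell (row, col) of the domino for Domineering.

[7] X move#1: -1:-1/6, -4:-1/3, -5:+1/2*
[2] O move#2: -1:-1/1*
[1] X move#3: -1:+1/0*
[0] end (terminal -1, O#4); searched 7 to 9

X's best at [7]: -5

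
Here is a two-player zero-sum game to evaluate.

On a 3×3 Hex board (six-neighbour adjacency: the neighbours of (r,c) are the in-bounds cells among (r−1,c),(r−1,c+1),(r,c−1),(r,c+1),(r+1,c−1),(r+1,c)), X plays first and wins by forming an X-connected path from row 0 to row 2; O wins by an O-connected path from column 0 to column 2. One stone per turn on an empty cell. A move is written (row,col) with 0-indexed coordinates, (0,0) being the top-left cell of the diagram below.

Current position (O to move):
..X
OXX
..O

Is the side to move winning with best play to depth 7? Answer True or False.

ply 1, O at ..X/OXX/..O | (0,0)=-1→O.X/OXX/..O*; (0,1)=-1→.OX/OXX/..O; (2,0)=-1→..X/OXX/O.O; (2,1)=-1→..X/OXX/.OO
ply 2, X at O.X/OXX/..O | (0,1)=+1→OXX/OXX/..O*; (2,0)=+1→O.X/OXX/X.O; (2,1)=+1→O.X/OXX/.XO
ply 3, O at OXX/OXX/..O | (2,0)=-1→OXX/OXX/O.O*; (2,1)=-1→OXX/OXX/.OO
ply 4, X at OXX/OXX/O.O | (2,1)=+1→OXX/OXX/OXO*
ply 5: OXX/OXX/OXO is terminal -1 (O); from ..X/OXX/..O depth 7

O winning at [..X/OXX/..O]: False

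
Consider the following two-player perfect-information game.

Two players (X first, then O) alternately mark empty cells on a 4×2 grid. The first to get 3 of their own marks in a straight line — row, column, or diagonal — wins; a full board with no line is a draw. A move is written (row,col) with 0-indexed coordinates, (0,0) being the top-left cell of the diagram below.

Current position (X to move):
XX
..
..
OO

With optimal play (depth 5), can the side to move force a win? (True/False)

[XX/../../OO] X move#1: (1,0):+0/XX/X./../OO*, (1,1):+0/XX/.X/../OO, (2,0):+0/XX/../X./OO, (2,1):+0/XX/../.X/OO
[XX/X./../OO] O move#2: (1,1):-1/XX/XO/../OO, (2,0):+0/XX/X./O./OO*, (2,1):-1/XX/X./.O/OO
[XX/X./O./OO] X move#3: (1,1):+0/XX/XX/O./OO*, (2,1):+0/XX/X./OX/OO
[XX/XX/O./OO] O move#4: (2,1):+0/XX/XX/OO/OO*
[XX/XX/OO/OO] end (terminal +0, X#5); searched XX/../../OO to 5

X winning at [XX/../../OO]: False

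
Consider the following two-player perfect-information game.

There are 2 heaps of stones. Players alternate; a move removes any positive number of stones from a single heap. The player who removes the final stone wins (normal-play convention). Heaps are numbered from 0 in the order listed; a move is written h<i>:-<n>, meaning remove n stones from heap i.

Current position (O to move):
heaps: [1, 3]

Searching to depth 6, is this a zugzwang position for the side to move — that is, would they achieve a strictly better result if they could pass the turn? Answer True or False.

ply 1, O at (1,3) | h0:-1=-1→(0,3); h1:-1=-1→(1,2); h1:-2=+1→(1,1)*; h1:-3=-1→(1,0)
ply 2, X at (1,1) | h0:-1=-1→(0,1)*; h1:-1=-1→(1,0)
ply 3, O at (0,1) | h1:-1=+1→(0,0)*
ply 4: (0,0) is terminal -1 (X); from (1,3) depth 6
if O skipped the turn, X would face:
~ ply 1, X at (1,3) | h0:-1=-1→(0,3); h1:-1=-1→(1,2); h1:-2=+1→(1,1)*; h1:-3=-1→(1,0)
~ ply 2, O at (1,1) | h0:-1=-1→(0,1)*; h1:-1=-1→(1,0)
~ ply 3, X at (0,1) | h1:-1=+1→(0,0)*
~ ply 4: (0,0) is terminal -1 (O); from (1,3) depth 6
compare (O): move=+1 vs pass=-1

zugzwang((1,3), O) = False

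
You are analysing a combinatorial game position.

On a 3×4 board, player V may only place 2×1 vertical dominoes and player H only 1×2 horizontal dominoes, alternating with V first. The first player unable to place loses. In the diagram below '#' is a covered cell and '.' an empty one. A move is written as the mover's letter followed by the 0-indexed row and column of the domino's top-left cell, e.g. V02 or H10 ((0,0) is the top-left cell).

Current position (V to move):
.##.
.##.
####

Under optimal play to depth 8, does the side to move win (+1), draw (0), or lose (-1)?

value(.##./.##./####, V) = +1

ply 1, V at .##./.##./#### | V00=+1→###./###./####*; V03=+1→.###/.###/####
ply 2: ###./###./#### is terminal -1 (H); from .##./.##./#### depth 8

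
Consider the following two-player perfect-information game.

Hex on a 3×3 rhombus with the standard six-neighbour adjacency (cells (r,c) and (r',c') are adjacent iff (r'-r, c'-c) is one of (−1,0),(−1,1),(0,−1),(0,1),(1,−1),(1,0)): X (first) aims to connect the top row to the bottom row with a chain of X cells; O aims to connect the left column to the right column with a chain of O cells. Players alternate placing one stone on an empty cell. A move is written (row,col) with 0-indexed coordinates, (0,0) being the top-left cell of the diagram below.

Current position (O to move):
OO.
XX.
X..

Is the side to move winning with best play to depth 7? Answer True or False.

O winning at [OO./XX./X..]: True

p1 O@[OO./XX./X..]: (0,2)[OOO/XX./X..]+1* (1,2)[OO./XXO/X..]-1 (2,1)[OO./XX./XO.]-1 (2,2)[OO./XX./X.O]-1
p2 X@[OOO/XX./X..] terminal -1; root [OO./XX./X..] d7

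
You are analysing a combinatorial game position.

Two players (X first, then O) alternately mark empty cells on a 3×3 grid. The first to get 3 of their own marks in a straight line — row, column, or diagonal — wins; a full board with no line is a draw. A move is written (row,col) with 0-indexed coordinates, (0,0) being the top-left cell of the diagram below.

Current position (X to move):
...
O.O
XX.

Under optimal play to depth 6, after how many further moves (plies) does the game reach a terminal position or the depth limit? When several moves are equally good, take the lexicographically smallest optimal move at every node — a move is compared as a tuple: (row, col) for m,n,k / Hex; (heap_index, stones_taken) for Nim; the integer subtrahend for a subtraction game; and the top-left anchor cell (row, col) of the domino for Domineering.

[.../O.O/XX.] X move#1: (0,0):-1/X../O.O/XX., (0,1):-1/.X./O.O/XX., (0,2):-1/..X/O.O/XX., (1,1):+1/.../OXO/XX.*, (2,2):+1/.../O.O/XXX
[.../OXO/XX.] O move#2: (0,0):-1/O../OXO/XX.*, (0,1):-1/.O./OXO/XX., (0,2):-1/..O/OXO/XX., (2,2):-1/.../OXO/XXO
[O../OXO/XX.] X move#3: (0,1):+1/OX./OXO/XX.*, (0,2):+1/O.X/OXO/XX., (2,2):+1/O../OXO/XXX
[OX./OXO/XX.] end (terminal -1, O#4); searched .../O.O/XX. to 6

PV length from [.../O.O/XX.]: 3 plies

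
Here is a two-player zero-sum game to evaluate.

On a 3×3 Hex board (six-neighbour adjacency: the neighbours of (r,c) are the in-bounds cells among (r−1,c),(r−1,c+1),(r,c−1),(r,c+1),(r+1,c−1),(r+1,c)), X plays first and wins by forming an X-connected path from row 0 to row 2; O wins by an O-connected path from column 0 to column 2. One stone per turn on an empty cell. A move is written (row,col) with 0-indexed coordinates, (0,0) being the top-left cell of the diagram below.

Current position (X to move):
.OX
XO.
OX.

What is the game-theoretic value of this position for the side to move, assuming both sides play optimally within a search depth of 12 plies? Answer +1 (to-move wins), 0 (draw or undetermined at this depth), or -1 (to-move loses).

ply 1, X at .OX/XO./OX. | (0,0)=-1→XOX/XO./OX.; (1,2)=+1→.OX/XOX/OX.*; (2,2)=-1→.OX/XO./OXX
ply 2: .OX/XOX/OX. is terminal -1 (O); from .OX/XO./OX. depth 12

value(.OX/XO./OX., X) = +1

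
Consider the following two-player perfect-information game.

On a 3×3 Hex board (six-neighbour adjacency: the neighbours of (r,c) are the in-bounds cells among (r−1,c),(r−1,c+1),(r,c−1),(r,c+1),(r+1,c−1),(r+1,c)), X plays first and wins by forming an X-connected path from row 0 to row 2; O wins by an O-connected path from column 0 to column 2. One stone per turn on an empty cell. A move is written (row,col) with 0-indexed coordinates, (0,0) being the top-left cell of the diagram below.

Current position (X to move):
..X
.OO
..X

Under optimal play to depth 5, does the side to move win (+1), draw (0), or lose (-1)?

[..X/.OO/..X] X move#1: (0,0):-1/X.X/.OO/..X*, (0,1):-1/.XX/.OO/..X, (1,0):-1/..X/XOO/..X, (2,0):-1/..X/.OO/X.X, (2,1):-1/..X/.OO/.XX
[X.X/.OO/..X] O move#2: (0,1):+1/XOX/.OO/..X*, (1,0):+1/X.X/OOO/..X, (2,0):+1/X.X/.OO/O.X, (2,1):+1/X.X/.OO/.OX
[XOX/.OO/..X] X move#3: (1,0):-1/XOX/XOO/..X*, (2,0):-1/XOX/.OO/X.X, (2,1):-1/XOX/.OO/.XX
[XOX/XOO/..X] O move#4: (2,0):+1/XOX/XOO/O.X*, (2,1):-1/XOX/XOO/.OX
[XOX/XOO/O.X] end (terminal -1, X#5); searched ..X/.OO/..X to 5

value(..X/.OO/..X, X) = -1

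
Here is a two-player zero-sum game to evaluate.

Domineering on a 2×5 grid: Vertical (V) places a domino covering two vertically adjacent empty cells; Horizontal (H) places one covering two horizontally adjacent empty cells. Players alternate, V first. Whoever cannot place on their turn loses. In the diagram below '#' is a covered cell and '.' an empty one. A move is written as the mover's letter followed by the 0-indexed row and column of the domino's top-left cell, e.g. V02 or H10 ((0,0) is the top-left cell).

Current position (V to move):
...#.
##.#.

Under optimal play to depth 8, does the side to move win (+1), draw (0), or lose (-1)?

[...#./##.#.] V move#1: V02:+1/..##./####.*, V04:-1/...##/##.##
[..##./####.] H move#2: H00:-1/####./####.*
[####./####.] V move#3: V04:+1/#####/#####*
[#####/#####] end (terminal -1, H#4); searched ...#./##.#. to 8

value(...#./##.#., V) = +1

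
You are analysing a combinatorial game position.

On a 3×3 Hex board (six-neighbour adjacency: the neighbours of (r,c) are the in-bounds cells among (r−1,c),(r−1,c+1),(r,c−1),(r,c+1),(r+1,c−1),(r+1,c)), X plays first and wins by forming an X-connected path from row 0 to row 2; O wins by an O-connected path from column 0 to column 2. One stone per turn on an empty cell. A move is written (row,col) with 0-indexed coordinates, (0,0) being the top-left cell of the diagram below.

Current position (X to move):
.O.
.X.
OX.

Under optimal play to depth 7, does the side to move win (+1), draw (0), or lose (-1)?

value(.O./.X./OX., X) = +1

[.O./.X./OX.] X move#1: (0,0):+1/XO./.X./OX.*, (0,2):+1/.OX/.X./OX., (1,0):+1/.O./XX./OX., (1,2):-1/.O./.XX/OX., (2,2):-1/.O./.X./OXX
[XO./.X./OX.] O move#2: (0,2):-1/XOO/.X./OX.*, (1,0):-1/XO./OX./OX., (1,2):-1/XO./.XO/OX., (2,2):-1/XO./.X./OXO
[XOO/.X./OX.] X move#3: (1,0):+1/XOO/XX./OX.*, (1,2):-1/XOO/.XX/OX., (2,2):-1/XOO/.X./OXX
[XOO/XX./OX.] end (terminal -1, O#4); searched .O./.X./OX. to 7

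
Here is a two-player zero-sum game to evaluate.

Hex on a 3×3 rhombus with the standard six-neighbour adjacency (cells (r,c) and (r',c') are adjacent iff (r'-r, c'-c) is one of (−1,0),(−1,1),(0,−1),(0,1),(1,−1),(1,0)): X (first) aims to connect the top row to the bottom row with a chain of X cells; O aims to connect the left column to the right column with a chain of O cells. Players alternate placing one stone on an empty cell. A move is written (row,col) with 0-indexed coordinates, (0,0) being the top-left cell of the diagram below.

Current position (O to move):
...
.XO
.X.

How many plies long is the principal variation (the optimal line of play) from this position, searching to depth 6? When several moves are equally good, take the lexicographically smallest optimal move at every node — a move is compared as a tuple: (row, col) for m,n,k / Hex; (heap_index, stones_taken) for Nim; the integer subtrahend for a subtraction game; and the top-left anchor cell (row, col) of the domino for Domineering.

PV length from [.../.XO/.X.]: 2 plies

ply 1, O at .../.XO/.X. | (0,0)=-1→O../.XO/.X.*; (0,1)=-1→.O./.XO/.X.; (0,2)=-1→..O/.XO/.X.; (1,0)=-1→.../OXO/.X.; (2,0)=-1→.../.XO/OX.; (2,2)=-1→.../.XO/.XO
ply 2, X at O../.XO/.X. | (0,1)=+1→OX./.XO/.X.*; (0,2)=+1→O.X/.XO/.X.; (1,0)=+1→O../XXO/.X.; (2,0)=+1→O../.XO/XX.; (2,2)=+1→O../.XO/.XX
ply 3: OX./.XO/.X. is terminal -1 (O); from .../.XO/.X. depth 6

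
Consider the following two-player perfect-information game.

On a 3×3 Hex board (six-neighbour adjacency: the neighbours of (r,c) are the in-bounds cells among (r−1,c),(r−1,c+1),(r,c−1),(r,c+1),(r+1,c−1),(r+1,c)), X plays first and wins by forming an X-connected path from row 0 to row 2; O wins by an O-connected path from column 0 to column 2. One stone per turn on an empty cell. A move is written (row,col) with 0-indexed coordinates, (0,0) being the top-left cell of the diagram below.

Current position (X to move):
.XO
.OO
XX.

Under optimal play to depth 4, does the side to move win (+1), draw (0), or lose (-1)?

value(.XO/.OO/XX., X) = +1

ply 1, X at .XO/.OO/XX. | (0,0)=-1→XXO/.OO/XX.; (1,0)=+1→.XO/XOO/XX.*; (2,2)=-1→.XO/.OO/XXX
ply 2: .XO/XOO/XX. is terminal -1 (O); from .XO/.OO/XX. depth 4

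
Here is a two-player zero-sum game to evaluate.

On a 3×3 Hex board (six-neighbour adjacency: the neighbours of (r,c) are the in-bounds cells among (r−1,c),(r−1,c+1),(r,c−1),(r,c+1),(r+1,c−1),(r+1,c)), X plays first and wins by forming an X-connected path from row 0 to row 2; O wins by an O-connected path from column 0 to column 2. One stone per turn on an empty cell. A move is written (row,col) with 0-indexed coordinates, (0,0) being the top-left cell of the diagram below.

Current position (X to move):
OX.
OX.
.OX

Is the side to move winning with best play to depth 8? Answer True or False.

X winning at [OX./OX./.OX]: True

p1 X@[OX./OX./.OX]: (0,2)[OXX/OX./.OX]+1* (1,2)[OX./OXX/.OX]+1 (2,0)[OX./OX./XOX]+1
p2 O@[OXX/OX./.OX]: (1,2)[OXX/OXO/.OX]-1* (2,0)[OXX/OX./OOX]-1
p3 X@[OXX/OXO/.OX]: (2,0)[OXX/OXO/XOX]+1*
p4 O@[OXX/OXO/XOX] terminal -1; root [OX./OX./.OX] d8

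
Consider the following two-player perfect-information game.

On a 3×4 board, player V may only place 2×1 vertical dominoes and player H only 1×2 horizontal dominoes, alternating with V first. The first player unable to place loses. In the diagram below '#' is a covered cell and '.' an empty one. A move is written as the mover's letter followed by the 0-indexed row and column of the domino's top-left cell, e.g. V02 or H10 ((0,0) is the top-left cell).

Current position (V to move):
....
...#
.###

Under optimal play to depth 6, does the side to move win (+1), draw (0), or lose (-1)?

ply 1, V at ..../...#/.### | V00=-1→#.../#..#/.###; V01=+1→.#../.#.#/.###*; V02=-1→..#./..##/.###; V10=-1→..../#..#/####
ply 2, H at .#../.#.#/.### | H02=-1→.###/.#.#/.###*
ply 3, V at .###/.#.#/.### | V00=+1→####/##.#/.###*; V10=+1→.###/##.#/####
ply 4: ####/##.#/.### is terminal -1 (H); from ..../...#/.### depth 6

value(..../...#/.###, V) = +1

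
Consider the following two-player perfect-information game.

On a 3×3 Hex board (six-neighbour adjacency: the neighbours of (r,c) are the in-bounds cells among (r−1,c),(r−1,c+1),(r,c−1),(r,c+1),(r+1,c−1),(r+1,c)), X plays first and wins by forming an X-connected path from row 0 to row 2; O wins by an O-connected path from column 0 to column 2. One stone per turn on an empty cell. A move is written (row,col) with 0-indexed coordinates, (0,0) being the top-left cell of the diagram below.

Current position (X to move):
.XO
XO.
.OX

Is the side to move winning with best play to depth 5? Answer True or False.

X winning at [.XO/XO./.OX]: True

p1 X@[.XO/XO./.OX]: (0,0)[XXO/XO./.OX]-1 (1,2)[.XO/XOX/.OX]-1 (2,0)[.XO/XO./XOX]+1*
p2 O@[.XO/XO./XOX] terminal -1; root [.XO/XO./.OX] d5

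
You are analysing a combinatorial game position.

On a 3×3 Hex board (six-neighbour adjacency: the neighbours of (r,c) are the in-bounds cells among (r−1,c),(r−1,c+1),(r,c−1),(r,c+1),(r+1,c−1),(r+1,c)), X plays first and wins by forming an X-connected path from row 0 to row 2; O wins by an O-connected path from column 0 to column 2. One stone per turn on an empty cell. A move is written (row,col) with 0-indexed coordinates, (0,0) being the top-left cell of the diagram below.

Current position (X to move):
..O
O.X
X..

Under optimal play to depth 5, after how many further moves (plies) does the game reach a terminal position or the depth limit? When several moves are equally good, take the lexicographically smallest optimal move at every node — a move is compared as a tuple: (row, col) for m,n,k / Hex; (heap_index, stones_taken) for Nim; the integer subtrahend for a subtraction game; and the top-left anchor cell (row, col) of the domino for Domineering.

p1 X@[..O/O.X/X..]: (0,0)[X.O/O.X/X..]-1* (0,1)[.XO/O.X/X..]-1 (1,1)[..O/OXX/X..]-1 (2,1)[..O/O.X/XX.]-1 (2,2)[..O/O.X/X.X]-1
p2 O@[X.O/O.X/X..]: (0,1)[XOO/O.X/X..]+1* (1,1)[X.O/OOX/X..]+1 (2,1)[X.O/O.X/XO.]+1 (2,2)[X.O/O.X/X.O]+1
p3 X@[XOO/O.X/X..] terminal -1; root [..O/O.X/X..] d5

PV length from [..O/O.X/X..]: 2 plies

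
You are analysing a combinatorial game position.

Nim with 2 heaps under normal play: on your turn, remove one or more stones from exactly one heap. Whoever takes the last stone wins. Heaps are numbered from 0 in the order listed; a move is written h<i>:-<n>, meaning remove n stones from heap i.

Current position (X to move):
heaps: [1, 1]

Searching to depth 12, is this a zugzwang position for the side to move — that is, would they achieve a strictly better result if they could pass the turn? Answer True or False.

zugzwang((1,1), X) = True

p1 X@[(1,1)]: h0:-1[(0,1)]-1* h1:-1[(1,0)]-1
p2 O@[(0,1)]: h1:-1[(0,0)]+1*
p3 X@[(0,0)] terminal -1; root [(1,1)] d12
pass branch (O moves first from the same position):
  | p1 O@[(1,1)]: h0:-1[(0,1)]-1* h1:-1[(1,0)]-1
  | p2 X@[(0,1)]: h1:-1[(0,0)]+1*
  | p3 O@[(0,0)] terminal -1; root [(1,1)] d12
X moving scores -1; X passing scores +1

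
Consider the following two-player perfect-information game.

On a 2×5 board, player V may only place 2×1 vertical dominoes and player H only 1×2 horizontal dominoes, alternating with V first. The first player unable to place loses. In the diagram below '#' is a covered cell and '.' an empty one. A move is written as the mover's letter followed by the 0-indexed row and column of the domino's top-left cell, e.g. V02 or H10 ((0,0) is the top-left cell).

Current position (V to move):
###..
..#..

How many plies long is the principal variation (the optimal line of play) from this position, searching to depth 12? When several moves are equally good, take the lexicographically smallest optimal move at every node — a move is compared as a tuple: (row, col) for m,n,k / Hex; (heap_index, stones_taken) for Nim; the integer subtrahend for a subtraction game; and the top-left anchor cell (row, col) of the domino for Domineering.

[###../..#..] V move#1: V03:+1/####./..##.*, V04:+1/###.#/..#.#
[####./..##.] H move#2: H10:-1/####./####.*
[####./####.] V move#3: V04:+1/#####/#####*
[#####/#####] end (terminal -1, H#4); searched ###../..#.. to 12

PV length from [###../..#..]: 3 plies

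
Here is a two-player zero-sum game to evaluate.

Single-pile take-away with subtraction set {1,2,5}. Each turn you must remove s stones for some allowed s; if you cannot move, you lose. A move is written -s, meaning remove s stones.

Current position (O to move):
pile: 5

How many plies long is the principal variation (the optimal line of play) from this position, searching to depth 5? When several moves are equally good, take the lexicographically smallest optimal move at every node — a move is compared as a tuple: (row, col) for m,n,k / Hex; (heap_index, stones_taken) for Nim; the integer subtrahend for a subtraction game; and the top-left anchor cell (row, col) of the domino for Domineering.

PV length from [5]: 3 plies

ply 1, O at 5 | -1=-1→4; -2=+1→3*; -5=+1→0
ply 2, X at 3 | -1=-1→2*; -2=-1→1
ply 3, O at 2 | -1=-1→1; -2=+1→0*
ply 4: 0 is terminal -1 (X); from 5 depth 5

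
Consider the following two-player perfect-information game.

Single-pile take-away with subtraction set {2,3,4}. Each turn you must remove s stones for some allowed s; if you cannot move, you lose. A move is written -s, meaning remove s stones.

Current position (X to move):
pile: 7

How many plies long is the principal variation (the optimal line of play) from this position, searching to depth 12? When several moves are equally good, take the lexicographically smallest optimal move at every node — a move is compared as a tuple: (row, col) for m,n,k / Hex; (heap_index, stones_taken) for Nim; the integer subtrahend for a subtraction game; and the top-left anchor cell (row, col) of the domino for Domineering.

ply 1, X at 7 | -2=-1→5*; -3=-1→4; -4=-1→3
ply 2, O at 5 | -2=-1→3; -3=-1→2; -4=+1→1*
ply 3: 1 is terminal -1 (X); from 7 depth 12

PV length from [7]: 2 plies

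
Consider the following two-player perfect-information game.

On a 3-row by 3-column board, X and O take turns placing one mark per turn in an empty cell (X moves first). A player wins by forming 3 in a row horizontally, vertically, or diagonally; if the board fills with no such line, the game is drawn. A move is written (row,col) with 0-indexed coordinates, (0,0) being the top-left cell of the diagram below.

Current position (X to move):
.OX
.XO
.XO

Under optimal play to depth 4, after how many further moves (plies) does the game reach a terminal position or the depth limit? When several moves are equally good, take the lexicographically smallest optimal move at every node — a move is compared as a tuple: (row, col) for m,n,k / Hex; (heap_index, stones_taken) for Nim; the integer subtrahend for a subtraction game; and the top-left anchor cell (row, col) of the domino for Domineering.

PV length from [.OX/.XO/.XO]: 1 ply

p1 X@[.OX/.XO/.XO]: (0,0)[XOX/.XO/.XO]+0 (1,0)[.OX/XXO/.XO]+0 (2,0)[.OX/.XO/XXO]+1*
p2 O@[.OX/.XO/XXO] terminal -1; root [.OX/.XO/.XO] d4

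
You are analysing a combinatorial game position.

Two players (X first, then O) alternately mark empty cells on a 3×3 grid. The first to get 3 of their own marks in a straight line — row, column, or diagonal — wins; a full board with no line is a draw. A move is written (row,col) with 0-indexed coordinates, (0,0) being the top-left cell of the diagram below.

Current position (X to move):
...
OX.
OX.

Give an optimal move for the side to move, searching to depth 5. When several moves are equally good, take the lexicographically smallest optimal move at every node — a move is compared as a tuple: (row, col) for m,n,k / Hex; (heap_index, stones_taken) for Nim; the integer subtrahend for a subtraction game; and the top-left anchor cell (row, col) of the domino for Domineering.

X's best at [.../OX./OX.]: (0,0)

[.../OX./OX.] X move#1: (0,0):+1/X../OX./OX.*, (0,1):+1/.X./OX./OX., (0,2):-1/..X/OX./OX., (1,2):-1/.../OXX/OX., (2,2):-1/.../OX./OXX
[X../OX./OX.] O move#2: (0,1):-1/XO./OX./OX.*, (0,2):-1/X.O/OX./OX., (1,2):-1/X../OXO/OX., (2,2):-1/X../OX./OXO
[XO./OX./OX.] X move#3: (0,2):+0/XOX/OX./OX., (1,2):+0/XO./OXX/OX., (2,2):+1/XO./OX./OXX*
[XO./OX./OXX] end (terminal -1, O#4); searched .../OX./OX. to 5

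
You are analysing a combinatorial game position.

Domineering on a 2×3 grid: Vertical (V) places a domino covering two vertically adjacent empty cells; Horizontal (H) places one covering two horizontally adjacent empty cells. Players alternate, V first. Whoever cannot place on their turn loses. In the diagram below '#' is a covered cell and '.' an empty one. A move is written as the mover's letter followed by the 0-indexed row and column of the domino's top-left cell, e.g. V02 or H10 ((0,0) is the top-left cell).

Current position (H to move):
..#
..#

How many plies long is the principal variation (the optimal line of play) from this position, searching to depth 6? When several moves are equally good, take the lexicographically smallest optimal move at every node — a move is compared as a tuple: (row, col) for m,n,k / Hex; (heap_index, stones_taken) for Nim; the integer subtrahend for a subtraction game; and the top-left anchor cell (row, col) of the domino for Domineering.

[..#/..#] H move#1: H00:+1/###/..#*, H10:+1/..#/###
[###/..#] end (terminal -1, V#2); searched ..#/..# to 6

PV length from [..#/..#]: 1 ply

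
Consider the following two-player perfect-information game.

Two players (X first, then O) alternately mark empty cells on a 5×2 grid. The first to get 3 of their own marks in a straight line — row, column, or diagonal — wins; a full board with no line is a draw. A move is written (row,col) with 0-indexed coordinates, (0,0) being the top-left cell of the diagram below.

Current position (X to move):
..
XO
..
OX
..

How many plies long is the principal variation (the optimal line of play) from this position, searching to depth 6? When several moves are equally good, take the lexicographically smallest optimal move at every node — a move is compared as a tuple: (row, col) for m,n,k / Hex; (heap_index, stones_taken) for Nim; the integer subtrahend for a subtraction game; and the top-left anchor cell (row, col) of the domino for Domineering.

ply 1, X at ../XO/../OX/.. | (0,0)=+0→X./XO/../OX/..*; (0,1)=+0→.X/XO/../OX/..; (2,0)=+0→../XO/X./OX/..; (2,1)=+0→../XO/.X/OX/..; (4,0)=+0→../XO/../OX/X.; (4,1)=+0→../XO/../OX/.X
ply 2, O at X./XO/../OX/.. | (0,1)=-1→XO/XO/../OX/..; (2,0)=+0→X./XO/O./OX/..*; (2,1)=-1→X./XO/.O/OX/..; (4,0)=-1→X./XO/../OX/O.; (4,1)=-1→X./XO/../OX/.O
ply 3, X at X./XO/O./OX/.. | (0,1)=-1→XX/XO/O./OX/..; (2,1)=-1→X./XO/OX/OX/..; (4,0)=+0→X./XO/O./OX/X.*; (4,1)=-1→X./XO/O./OX/.X
ply 4, O at X./XO/O./OX/X. | (0,1)=+0→XO/XO/O./OX/X.*; (2,1)=+0→X./XO/OO/OX/X.; (4,1)=+0→X./XO/O./OX/XO
ply 5, X at XO/XO/O./OX/X. | (2,1)=+0→XO/XO/OX/OX/X.*; (4,1)=-1→XO/XO/O./OX/XX
ply 6, O at XO/XO/OX/OX/X. | (4,1)=+0→XO/XO/OX/OX/XO*
ply 7: XO/XO/OX/OX/XO is terminal +0 (X); from ../XO/../OX/.. depth 6

PV length from [../XO/../OX/..]: 6 plies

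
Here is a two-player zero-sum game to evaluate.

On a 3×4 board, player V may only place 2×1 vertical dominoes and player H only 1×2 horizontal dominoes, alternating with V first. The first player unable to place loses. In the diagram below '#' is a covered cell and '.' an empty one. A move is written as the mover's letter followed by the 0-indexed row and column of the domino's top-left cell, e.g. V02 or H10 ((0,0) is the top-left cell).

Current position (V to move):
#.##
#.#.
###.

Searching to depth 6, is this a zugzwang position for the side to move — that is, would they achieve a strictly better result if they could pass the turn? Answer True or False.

[#.##/#.#./###.] V move#1: V01:+1/####/###./###.*, V13:+1/#.##/#.##/####
[####/###./###.] end (terminal -1, H#2); searched #.##/#.#./###. to 6
pass branch (H moves first from the same position):
  | [#.##/#.#./###.] end (terminal -1, H#1); searched #.##/#.#./###. to 6
V moving scores +1; V passing scores +1

zugzwang(#.##/#.#./###., V) = False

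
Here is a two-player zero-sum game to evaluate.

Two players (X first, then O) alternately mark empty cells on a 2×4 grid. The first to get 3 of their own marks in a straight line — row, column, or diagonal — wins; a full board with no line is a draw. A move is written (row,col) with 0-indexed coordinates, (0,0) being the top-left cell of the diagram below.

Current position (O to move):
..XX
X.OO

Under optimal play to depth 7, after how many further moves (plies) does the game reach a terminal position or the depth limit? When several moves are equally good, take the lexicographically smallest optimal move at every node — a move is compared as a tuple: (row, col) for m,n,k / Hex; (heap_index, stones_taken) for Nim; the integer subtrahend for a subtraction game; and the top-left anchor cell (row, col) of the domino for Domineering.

PV length from [..XX/X.OO]: 1 ply

[..XX/X.OO] O move#1: (0,0):-1/O.XX/X.OO, (0,1):+0/.OXX/X.OO, (1,1):+1/..XX/XOOO*
[..XX/XOOO] end (terminal -1, X#2); searched ..XX/X.OO to 7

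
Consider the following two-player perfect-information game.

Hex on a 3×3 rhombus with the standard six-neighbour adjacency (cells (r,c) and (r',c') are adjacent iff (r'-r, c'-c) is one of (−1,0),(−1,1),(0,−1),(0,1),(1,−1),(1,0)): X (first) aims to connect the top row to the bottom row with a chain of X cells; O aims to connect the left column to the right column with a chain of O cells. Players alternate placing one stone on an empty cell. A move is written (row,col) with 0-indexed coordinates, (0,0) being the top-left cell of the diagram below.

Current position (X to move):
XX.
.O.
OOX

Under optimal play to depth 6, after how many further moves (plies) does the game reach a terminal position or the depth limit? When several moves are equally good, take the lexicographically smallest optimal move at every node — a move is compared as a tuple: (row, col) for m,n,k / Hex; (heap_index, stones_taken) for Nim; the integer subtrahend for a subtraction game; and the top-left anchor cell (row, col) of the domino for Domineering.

p1 X@[XX./.O./OOX]: (0,2)[XXX/.O./OOX]-1* (1,0)[XX./XO./OOX]-1 (1,2)[XX./.OX/OOX]-1
p2 O@[XXX/.O./OOX]: (1,0)[XXX/OO./OOX]-1 (1,2)[XXX/.OO/OOX]+1*
p3 X@[XXX/.OO/OOX] terminal -1; root [XX./.O./OOX] d6

PV length from [XX./.O./OOX]: 2 plies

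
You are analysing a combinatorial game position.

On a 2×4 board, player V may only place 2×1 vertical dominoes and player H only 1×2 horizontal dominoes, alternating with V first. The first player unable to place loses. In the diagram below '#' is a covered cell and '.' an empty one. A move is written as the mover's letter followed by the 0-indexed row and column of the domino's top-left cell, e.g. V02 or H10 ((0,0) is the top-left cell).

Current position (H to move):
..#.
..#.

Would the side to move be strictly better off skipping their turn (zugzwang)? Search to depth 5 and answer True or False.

p1 H@[..#./..#.]: H00[###./..#.]+1* H10[..#./###.]+1
p2 V@[###./..#.]: V03[####/..##]-1*
p3 H@[####/..##]: H10[####/####]+1*
p4 V@[####/####] terminal -1; root [..#./..#.] d5
suppose H passes — search the same position with V to move:
pass> p1 V@[..#./..#.]: V00[#.#./#.#.]+1* V01[.##./.##.]+1 V03[..##/..##]-1
pass> p2 H@[#.#./#.#.] terminal -1; root [..#./..#.] d5
for H: play +1, pass -1

zugzwang(..#./..#., H) = False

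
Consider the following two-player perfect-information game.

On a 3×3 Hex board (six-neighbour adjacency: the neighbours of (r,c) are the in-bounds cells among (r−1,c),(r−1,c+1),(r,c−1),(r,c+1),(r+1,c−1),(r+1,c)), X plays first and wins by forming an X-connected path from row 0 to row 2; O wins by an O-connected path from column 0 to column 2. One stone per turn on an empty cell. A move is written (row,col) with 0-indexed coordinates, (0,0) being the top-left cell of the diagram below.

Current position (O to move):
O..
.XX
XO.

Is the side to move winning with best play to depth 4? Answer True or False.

p1 O@[O../.XX/XO.]: (0,1)[OO./.XX/XO.]-1* (0,2)[O.O/.XX/XO.]-1 (1,0)[O../OXX/XO.]-1 (2,2)[O../.XX/XOO]-1
p2 X@[OO./.XX/XO.]: (0,2)[OOX/.XX/XO.]+1* (1,0)[OO./XXX/XO.]-1 (2,2)[OO./.XX/XOX]-1
p3 O@[OOX/.XX/XO.] terminal -1; root [O../.XX/XO.] d4

O winning at [O../.XX/XO.]: False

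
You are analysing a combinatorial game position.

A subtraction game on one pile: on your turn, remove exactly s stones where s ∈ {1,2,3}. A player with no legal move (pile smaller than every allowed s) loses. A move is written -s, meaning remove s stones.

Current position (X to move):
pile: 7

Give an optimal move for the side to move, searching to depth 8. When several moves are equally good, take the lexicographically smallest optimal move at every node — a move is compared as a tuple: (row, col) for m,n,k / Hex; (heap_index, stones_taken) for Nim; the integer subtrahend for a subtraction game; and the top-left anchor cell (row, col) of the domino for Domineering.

X's best at [7]: -3

ply 1, X at 7 | -1=-1→6; -2=-1→5; -3=+1→4*
ply 2, O at 4 | -1=-1→3*; -2=-1→2; -3=-1→1
ply 3, X at 3 | -1=-1→2; -2=-1→1; -3=+1→0*
ply 4: 0 is terminal -1 (O); from 7 depth 8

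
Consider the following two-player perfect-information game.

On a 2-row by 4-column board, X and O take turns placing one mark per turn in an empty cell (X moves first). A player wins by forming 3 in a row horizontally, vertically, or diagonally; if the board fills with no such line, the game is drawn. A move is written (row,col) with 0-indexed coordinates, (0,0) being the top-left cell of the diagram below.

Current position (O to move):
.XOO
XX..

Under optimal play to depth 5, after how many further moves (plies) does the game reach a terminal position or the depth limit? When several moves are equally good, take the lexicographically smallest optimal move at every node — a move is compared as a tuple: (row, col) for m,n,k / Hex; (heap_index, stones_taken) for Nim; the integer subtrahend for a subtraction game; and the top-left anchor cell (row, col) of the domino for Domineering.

ply 1, O at .XOO/XX.. | (0,0)=-1→OXOO/XX..; (1,2)=+0→.XOO/XXO.*; (1,3)=-1→.XOO/XX.O
ply 2, X at .XOO/XXO. | (0,0)=+0→XXOO/XXO.*; (1,3)=+0→.XOO/XXOX
ply 3, O at XXOO/XXO. | (1,3)=+0→XXOO/XXOO*
ply 4: XXOO/XXOO is terminal +0 (X); from .XOO/XX.. depth 5

PV length from [.XOO/XX..]: 3 plies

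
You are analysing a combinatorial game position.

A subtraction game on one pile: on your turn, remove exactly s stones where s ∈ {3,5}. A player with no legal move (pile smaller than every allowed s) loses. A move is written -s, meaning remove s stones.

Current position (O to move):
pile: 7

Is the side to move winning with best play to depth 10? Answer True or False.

ply 1, O at 7 | -3=-1→4; -5=+1→2*
ply 2: 2 is terminal -1 (X); from 7 depth 10

O winning at [7]: True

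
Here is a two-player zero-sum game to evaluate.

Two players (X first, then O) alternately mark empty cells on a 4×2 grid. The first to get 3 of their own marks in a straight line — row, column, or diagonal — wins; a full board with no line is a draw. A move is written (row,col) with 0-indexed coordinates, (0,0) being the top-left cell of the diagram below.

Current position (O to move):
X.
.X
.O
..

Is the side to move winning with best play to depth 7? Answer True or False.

[X./.X/.O/..] O move#1: (0,1):+0/XO/.X/.O/..*, (1,0):+0/X./OX/.O/.., (2,0):+0/X./.X/OO/.., (3,0):+0/X./.X/.O/O., (3,1):+0/X./.X/.O/.O
[XO/.X/.O/..] X move#2: (1,0):+0/XO/XX/.O/..*, (2,0):+0/XO/.X/XO/.., (3,0):+0/XO/.X/.O/X., (3,1):+0/XO/.X/.O/.X
[XO/XX/.O/..] O move#3: (2,0):+0/XO/XX/OO/..*, (3,0):-1/XO/XX/.O/O., (3,1):-1/XO/XX/.O/.O
[XO/XX/OO/..] X move#4: (3,0):+0/XO/XX/OO/X.*, (3,1):+0/XO/XX/OO/.X
[XO/XX/OO/X.] O move#5: (3,1):+0/XO/XX/OO/XO*
[XO/XX/OO/XO] end (terminal +0, X#6); searched X./.X/.O/.. to 7

O winning at [X./.X/.O/..]: False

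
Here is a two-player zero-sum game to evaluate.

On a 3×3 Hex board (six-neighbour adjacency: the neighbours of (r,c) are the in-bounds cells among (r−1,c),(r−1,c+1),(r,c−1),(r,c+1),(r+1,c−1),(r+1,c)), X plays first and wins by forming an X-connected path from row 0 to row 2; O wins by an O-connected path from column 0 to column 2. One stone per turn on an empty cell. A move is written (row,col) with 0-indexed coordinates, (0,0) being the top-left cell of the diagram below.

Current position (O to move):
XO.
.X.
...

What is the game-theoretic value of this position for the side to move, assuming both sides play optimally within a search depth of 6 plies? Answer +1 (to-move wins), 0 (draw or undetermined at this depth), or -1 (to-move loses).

value(XO./.X./..., O) = -1

ply 1, O at XO./.X./... | (0,2)=-1→XOO/.X./...*; (1,0)=-1→XO./OX./...; (1,2)=-1→XO./.XO/...; (2,0)=-1→XO./.X./O..; (2,1)=-1→XO./.X./.O.; (2,2)=-1→XO./.X./..O
ply 2, X at XOO/.X./... | (1,0)=+1→XOO/XX./...*; (1,2)=-1→XOO/.XX/...; (2,0)=-1→XOO/.X./X..; (2,1)=-1→XOO/.X./.X.; (2,2)=-1→XOO/.X./..X
ply 3, O at XOO/XX./... | (1,2)=-1→XOO/XXO/...*; (2,0)=-1→XOO/XX./O..; (2,1)=-1→XOO/XX./.O.; (2,2)=-1→XOO/XX./..O
ply 4, X at XOO/XXO/... | (2,0)=+1→XOO/XXO/X..*; (2,1)=+1→XOO/XXO/.X.; (2,2)=+1→XOO/XXO/..X
ply 5: XOO/XXO/X.. is terminal -1 (O); from XO./.X./... depth 6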